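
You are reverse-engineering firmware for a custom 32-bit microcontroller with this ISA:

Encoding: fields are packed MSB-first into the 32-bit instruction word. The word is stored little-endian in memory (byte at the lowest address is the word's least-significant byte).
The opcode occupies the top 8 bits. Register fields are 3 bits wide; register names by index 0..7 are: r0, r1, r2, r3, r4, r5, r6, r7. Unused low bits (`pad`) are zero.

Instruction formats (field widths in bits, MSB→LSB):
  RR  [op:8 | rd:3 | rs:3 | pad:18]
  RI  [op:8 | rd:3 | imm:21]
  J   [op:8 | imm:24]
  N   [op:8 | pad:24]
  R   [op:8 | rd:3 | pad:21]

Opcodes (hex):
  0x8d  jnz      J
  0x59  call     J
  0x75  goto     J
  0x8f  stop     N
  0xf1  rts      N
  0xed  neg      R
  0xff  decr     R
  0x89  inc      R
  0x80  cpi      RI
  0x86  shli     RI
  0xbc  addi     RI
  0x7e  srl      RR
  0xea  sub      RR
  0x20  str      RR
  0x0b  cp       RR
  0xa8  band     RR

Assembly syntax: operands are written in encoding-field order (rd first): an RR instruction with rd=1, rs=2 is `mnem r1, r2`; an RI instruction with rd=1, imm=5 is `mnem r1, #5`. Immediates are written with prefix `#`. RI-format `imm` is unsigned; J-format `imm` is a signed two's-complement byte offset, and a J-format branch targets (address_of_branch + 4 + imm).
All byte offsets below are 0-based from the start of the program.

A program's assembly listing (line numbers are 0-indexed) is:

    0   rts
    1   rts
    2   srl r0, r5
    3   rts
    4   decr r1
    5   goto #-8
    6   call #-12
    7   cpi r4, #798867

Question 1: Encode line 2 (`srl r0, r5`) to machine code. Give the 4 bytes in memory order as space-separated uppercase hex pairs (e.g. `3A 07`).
00 00 14 7E

L2: srl op=0x7e:8|rd=0:3|rs=5:3|pad=0:18 ⇒ 0x7e140000 ⇒ little 00 00 14 7e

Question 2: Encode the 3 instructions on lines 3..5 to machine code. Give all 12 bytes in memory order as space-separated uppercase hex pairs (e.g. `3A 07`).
3. rts fields op=0xf1:8|pad=0:24 → word f1000000h → 00 00 00 f1
4. decr fields op=0xff:8|rd=1:3|pad=0:21 → word ff200000h → 00 00 20 ff
5. goto fields op=0x75:8|imm=-8:24 → word 75fffff8h → f8 ff ff 75

00 00 00 F1 00 00 20 FF F8 FF FF 75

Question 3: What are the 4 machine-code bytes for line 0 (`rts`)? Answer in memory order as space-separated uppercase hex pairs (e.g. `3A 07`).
00 00 00 F1

L0: rts op=0xf1:8|pad=0:24 ⇒ 0xf1000000 ⇒ little 00 00 00 f1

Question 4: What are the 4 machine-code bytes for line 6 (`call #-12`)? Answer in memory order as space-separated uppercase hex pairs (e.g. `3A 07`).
L6: call op=0x59:8|imm=-12:24 ⇒ 0x59fffff4 ⇒ little f4 ff ff 59

F4 FF FF 59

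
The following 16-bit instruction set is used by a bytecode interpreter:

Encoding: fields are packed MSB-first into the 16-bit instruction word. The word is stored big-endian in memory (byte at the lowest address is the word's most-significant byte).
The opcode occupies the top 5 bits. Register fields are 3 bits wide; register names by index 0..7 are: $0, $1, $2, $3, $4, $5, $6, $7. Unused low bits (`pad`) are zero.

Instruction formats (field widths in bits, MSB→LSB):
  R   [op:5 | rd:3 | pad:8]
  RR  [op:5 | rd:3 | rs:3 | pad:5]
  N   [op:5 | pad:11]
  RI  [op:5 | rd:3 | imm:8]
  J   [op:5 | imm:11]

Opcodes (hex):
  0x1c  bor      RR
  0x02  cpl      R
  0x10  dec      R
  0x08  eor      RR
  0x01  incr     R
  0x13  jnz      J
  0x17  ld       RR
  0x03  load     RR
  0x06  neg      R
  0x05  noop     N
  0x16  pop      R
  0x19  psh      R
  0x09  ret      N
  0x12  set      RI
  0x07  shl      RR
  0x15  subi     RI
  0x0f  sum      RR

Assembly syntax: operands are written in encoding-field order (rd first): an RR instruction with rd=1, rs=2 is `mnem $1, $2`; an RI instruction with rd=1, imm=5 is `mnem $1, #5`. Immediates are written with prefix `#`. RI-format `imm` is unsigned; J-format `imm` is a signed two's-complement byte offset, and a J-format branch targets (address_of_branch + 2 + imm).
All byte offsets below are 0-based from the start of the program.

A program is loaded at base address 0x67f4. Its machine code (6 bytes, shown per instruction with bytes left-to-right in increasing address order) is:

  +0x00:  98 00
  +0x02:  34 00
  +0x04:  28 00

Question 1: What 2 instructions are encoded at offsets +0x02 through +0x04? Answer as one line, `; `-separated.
neg $4; noop

+0x02: 34 00 ⇒ word 0x3400 (big)
  opcode bits[15:11]=0x6: neg/R
  rd: (w>>8)&0x7=0x4 → $4
+0x04: 28 00 ⇒ word 0x2800 (big)
  opcode bits[15:11]=0x5: noop/N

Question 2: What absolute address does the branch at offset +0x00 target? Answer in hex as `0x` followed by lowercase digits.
[00] 98 00 → 0x9800
  opcode bits[15:11]=0x13: jnz/J
  [10:0] imm=0 = #0
  target = base 0x67f4 + off 0x00 + 2 + imm 0 = 0x67f6

0x67f6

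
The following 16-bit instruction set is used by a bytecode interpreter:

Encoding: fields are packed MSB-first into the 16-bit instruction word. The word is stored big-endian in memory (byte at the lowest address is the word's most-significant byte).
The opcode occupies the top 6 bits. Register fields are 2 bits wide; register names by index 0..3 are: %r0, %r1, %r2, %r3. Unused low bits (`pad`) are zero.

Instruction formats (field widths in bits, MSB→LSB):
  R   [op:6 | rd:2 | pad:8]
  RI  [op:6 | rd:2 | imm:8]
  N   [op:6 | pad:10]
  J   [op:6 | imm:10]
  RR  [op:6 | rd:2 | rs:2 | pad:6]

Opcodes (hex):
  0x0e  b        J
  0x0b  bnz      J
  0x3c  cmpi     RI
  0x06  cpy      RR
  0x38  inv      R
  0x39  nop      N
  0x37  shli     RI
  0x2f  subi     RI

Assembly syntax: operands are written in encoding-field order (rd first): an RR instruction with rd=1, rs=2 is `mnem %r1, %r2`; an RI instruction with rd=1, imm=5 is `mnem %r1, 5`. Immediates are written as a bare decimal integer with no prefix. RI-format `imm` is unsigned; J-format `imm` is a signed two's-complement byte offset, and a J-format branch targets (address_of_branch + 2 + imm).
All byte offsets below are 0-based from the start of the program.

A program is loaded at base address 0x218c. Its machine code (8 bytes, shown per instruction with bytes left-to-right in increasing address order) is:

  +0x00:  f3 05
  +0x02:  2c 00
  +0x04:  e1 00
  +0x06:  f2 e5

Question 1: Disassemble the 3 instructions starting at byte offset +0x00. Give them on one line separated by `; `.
@+00  big-endian(f3 05) = 0xf305
  op=0xf305>>10=0x3c ⇒ cmpi (RI)
  [9:8] rd=3 = %r3
  [7:0] imm=5 = 5
@+02  big-endian(2c 00) = 0x2c00
  op=0x2c00>>10=0xb ⇒ bnz (J)
  [9:0] imm=0 = 0
@+04  big-endian(e1 00) = 0xe100
  op=0xe100>>10=0x38 ⇒ inv (R)
  [9:8] rd=1 = %r1

cmpi %r3, 5; bnz 0; inv %r1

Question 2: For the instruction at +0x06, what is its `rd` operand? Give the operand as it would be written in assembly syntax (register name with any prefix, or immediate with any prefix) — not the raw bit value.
%r2

off 0x06: read f2 e5 as big → 0xf2e5
  opcode bits[15:10]=0x3c: cmpi/RI
  rd: (w>>8)&0x3=0x2 → %r2
  imm: (w>>0)&0xff=0xe5 → 229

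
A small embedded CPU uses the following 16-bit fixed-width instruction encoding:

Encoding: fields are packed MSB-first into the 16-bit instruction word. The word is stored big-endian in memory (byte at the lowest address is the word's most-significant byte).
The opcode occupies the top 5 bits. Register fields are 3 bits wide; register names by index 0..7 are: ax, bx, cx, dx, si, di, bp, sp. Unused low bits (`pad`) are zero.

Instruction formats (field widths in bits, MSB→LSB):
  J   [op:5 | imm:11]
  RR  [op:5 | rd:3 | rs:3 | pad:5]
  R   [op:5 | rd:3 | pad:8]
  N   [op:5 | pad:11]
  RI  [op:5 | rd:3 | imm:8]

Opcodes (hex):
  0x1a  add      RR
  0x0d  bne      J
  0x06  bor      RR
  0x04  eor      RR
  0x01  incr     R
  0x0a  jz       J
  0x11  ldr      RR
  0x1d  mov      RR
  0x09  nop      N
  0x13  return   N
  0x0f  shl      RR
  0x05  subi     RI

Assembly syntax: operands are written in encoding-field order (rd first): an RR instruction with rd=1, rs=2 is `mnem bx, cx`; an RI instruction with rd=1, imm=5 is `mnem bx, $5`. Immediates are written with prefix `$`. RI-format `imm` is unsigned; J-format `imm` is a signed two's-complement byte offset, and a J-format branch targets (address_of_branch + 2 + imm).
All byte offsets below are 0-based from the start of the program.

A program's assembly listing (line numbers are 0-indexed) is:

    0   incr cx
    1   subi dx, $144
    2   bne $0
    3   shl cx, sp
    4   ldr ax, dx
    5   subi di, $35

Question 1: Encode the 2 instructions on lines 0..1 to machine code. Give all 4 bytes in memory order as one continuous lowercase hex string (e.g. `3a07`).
0. incr fields op=0x1:5|rd=2:3|pad=0:8 → word 0a00h → 0a 00
1. subi fields op=0x5:5|rd=3:3|imm=144:8 → word 2b90h → 2b 90

0a002b90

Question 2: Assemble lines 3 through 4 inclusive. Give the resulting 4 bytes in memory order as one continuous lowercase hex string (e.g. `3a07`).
3. shl fields op=0xf:5|rd=2:3|rs=7:3|pad=0:5 → word 7ae0h → 7a e0
4. ldr fields op=0x11:5|rd=0:3|rs=3:3|pad=0:5 → word 8860h → 88 60

7ae08860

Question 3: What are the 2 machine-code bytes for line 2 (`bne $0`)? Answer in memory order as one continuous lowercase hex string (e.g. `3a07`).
line 2 (bne): pack op=0xd:5|imm=0:11 = 0x6800; big→ 68 00

6800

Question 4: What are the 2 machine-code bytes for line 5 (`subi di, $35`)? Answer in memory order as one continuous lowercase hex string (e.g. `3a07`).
L5: subi op=0x5:5|rd=5:3|imm=35:8 ⇒ 0x2d23 ⇒ big 2d 23

2d23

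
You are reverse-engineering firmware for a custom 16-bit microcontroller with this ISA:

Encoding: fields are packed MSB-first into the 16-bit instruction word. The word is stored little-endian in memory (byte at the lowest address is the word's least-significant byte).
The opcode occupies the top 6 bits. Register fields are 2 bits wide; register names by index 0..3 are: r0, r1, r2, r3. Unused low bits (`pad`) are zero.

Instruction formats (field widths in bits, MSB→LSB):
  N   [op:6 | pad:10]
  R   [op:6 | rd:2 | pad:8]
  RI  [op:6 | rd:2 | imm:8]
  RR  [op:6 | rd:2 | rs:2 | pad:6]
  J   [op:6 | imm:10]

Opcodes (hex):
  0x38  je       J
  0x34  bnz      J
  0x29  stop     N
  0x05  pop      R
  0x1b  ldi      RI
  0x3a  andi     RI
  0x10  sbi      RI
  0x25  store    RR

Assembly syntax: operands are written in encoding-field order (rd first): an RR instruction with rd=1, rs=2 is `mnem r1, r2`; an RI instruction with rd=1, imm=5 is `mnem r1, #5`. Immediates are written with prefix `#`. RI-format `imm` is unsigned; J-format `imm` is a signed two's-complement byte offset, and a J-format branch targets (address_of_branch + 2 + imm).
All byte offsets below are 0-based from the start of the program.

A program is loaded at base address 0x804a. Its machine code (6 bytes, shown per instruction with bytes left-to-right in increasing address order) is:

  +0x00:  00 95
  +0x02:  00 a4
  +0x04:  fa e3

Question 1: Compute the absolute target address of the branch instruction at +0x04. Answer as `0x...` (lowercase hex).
[04] fa e3 → 0xe3fa
  op=0xe3fa>>10=0x38 ⇒ je (J)
  imm@[9:0]=0x3fa (s10→-6) ⇒ #-6
  target = base 0x804a + off 0x04 + 2 + imm -6 = 0x804a

0x804a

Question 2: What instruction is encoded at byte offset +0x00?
+0x00: 00 95 ⇒ word 0x9500 (little)
  opcode bits[15:10]=0x25: store/RR
  rd@[9:8]=0x1 ⇒ r1
  rs@[7:6]=0x0 ⇒ r0

store r1, r0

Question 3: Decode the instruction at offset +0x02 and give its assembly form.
stop

@+02  little-endian(00 a4) = 0xa400
  opcode bits[15:10]=0x29: stop/N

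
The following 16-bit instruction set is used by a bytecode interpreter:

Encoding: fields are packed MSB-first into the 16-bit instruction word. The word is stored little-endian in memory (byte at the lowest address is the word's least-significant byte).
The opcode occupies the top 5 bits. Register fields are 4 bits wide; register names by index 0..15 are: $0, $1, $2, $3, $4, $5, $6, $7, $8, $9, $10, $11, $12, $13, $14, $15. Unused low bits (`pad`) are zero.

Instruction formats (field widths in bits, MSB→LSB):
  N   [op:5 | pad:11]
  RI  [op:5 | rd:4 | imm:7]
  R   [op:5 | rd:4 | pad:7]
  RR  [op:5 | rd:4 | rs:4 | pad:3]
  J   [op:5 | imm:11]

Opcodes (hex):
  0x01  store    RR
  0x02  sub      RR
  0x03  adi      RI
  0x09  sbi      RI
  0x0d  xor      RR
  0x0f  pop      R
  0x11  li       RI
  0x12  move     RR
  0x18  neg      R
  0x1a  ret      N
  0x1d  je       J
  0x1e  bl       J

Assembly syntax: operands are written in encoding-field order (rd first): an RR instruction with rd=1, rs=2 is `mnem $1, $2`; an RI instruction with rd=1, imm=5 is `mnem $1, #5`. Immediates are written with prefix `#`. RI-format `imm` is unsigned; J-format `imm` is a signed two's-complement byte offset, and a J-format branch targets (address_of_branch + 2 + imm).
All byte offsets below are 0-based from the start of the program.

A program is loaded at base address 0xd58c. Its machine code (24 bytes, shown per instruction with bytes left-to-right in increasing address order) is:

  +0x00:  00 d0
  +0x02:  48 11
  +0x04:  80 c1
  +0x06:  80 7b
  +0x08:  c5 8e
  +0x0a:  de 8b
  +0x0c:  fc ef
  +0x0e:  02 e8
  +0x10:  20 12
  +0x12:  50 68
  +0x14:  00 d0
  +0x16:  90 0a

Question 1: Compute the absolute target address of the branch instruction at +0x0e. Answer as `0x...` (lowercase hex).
@+0e  little-endian(02 e8) = 0xe802
  top 5b → 0x1d → je [J]
  imm: (w>>0)&0x7ff=0x2 → #2
  target = base 0xd58c + off 0x0e + 2 + imm 2 = 0xd59e

0xd59e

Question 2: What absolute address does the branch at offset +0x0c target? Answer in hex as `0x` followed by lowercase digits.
0xd596

off 0x0c: read fc ef as little → 0xeffc
  opcode bits[15:11]=0x1d: je/J
  imm@[10:0]=0x7fc (s11→-4) ⇒ #-4
  target = base 0xd58c + off 0x0c + 2 + imm -4 = 0xd596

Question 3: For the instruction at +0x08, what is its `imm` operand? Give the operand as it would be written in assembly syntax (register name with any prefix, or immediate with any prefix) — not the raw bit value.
#69

[08] c5 8e → 0x8ec5
  op=0x8ec5>>11=0x11 ⇒ li (RI)
  rd: (w>>7)&0xf=0xd → $13
  imm: (w>>0)&0x7f=0x45 → #69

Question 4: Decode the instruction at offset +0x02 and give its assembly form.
[02] 48 11 → 0x1148
  opcode bits[15:11]=0x2: sub/RR
  [10:7] rd=2 = $2
  [6:3] rs=9 = $9

sub $2, $9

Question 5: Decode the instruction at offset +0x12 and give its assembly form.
xor $0, $10

[12] 50 68 → 0x6850
  op=0x6850>>11=0xd ⇒ xor (RR)
  rd: (w>>7)&0xf=0x0 → $0
  rs: (w>>3)&0xf=0xa → $10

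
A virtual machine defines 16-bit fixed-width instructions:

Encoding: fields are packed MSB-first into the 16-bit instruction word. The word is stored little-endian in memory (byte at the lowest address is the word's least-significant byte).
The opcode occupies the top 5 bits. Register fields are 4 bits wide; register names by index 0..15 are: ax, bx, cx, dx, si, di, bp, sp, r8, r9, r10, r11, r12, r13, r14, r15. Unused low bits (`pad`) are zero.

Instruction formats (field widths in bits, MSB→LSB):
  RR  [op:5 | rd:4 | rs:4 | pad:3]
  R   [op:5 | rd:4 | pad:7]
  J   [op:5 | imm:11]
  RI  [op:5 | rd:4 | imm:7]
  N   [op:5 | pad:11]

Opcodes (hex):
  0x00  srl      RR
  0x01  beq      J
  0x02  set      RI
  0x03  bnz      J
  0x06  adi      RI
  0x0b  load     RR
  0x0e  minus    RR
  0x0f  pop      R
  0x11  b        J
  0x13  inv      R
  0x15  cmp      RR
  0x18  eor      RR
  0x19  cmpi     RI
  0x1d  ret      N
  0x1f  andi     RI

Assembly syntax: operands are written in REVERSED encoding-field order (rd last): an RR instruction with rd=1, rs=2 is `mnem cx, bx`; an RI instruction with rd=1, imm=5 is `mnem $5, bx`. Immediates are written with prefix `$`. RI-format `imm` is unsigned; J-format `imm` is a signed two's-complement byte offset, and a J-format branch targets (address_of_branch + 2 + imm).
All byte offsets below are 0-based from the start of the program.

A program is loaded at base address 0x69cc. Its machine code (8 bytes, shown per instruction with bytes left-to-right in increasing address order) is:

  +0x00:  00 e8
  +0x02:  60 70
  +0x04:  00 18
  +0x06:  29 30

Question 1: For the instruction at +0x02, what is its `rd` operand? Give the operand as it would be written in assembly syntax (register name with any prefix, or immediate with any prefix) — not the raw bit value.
ax

off 0x02: read 60 70 as little → 0x7060
  opcode bits[15:11]=0xe: minus/RR
  rd: (w>>7)&0xf=0x0 → ax
  rs: (w>>3)&0xf=0xc → r12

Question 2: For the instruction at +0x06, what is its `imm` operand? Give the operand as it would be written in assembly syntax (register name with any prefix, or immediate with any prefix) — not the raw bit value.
$41

+0x06: 29 30 ⇒ word 0x3029 (little)
  opcode bits[15:11]=0x6: adi/RI
  rd@[10:7]=0x0 ⇒ ax
  imm@[6:0]=0x29 ⇒ $41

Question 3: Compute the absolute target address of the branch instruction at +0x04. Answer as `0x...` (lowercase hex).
0x69d2

+0x04: 00 18 ⇒ word 0x1800 (little)
  top 5b → 0x3 → bnz [J]
  imm@[10:0]=0x0 ⇒ $0
  target = base 0x69cc + off 0x04 + 2 + imm 0 = 0x69d2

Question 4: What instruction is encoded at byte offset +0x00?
+0x00: 00 e8 ⇒ word 0xe800 (little)
  op=0xe800>>11=0x1d ⇒ ret (N)

ret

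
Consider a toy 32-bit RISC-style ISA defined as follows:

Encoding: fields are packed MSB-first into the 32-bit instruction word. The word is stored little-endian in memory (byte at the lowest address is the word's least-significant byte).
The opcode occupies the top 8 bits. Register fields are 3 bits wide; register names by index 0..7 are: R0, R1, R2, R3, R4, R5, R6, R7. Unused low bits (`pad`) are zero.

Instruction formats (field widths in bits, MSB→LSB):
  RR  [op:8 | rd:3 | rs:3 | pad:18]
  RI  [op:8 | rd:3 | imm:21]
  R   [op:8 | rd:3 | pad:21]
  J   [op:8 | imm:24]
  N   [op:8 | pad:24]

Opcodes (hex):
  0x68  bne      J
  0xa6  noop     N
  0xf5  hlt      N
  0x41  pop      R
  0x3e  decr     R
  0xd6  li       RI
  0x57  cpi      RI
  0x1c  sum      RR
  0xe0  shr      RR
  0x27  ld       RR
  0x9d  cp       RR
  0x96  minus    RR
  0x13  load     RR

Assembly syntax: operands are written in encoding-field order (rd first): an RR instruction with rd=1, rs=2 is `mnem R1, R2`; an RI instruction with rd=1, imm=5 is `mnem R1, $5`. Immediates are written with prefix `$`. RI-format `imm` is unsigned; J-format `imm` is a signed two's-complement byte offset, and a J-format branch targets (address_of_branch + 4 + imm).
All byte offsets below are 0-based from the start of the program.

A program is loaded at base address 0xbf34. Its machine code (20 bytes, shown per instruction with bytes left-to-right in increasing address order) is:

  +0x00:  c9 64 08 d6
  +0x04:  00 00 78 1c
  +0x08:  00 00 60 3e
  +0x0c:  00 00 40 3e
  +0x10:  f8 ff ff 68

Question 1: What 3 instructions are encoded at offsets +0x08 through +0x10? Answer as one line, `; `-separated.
@+08  little-endian(00 00 60 3e) = 0x3e600000
  opcode bits[31:24]=0x3e: decr/R
  rd: (w>>21)&0x7=0x3 → R3
@+0c  little-endian(00 00 40 3e) = 0x3e400000
  opcode bits[31:24]=0x3e: decr/R
  rd: (w>>21)&0x7=0x2 → R2
@+10  little-endian(f8 ff ff 68) = 0x68fffff8
  opcode bits[31:24]=0x68: bne/J
  imm: (w>>0)&0xffffff=0xfffff8 (s24→-8) → $-8

decr R3; decr R2; bne $-8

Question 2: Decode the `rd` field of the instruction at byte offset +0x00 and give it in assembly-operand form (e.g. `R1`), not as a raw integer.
R0

off 0x00: read c9 64 08 d6 as little → 0xd60864c9
  op=0xd60864c9>>24=0xd6 ⇒ li (RI)
  rd@[23:21]=0x0 ⇒ R0
  imm@[20:0]=0x864c9 ⇒ $550089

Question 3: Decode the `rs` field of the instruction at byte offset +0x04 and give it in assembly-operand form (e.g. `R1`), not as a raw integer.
R6

[04] 00 00 78 1c → 0x1c780000
  top 8b → 0x1c → sum [RR]
  rd: (w>>21)&0x7=0x3 → R3
  rs: (w>>18)&0x7=0x6 → R6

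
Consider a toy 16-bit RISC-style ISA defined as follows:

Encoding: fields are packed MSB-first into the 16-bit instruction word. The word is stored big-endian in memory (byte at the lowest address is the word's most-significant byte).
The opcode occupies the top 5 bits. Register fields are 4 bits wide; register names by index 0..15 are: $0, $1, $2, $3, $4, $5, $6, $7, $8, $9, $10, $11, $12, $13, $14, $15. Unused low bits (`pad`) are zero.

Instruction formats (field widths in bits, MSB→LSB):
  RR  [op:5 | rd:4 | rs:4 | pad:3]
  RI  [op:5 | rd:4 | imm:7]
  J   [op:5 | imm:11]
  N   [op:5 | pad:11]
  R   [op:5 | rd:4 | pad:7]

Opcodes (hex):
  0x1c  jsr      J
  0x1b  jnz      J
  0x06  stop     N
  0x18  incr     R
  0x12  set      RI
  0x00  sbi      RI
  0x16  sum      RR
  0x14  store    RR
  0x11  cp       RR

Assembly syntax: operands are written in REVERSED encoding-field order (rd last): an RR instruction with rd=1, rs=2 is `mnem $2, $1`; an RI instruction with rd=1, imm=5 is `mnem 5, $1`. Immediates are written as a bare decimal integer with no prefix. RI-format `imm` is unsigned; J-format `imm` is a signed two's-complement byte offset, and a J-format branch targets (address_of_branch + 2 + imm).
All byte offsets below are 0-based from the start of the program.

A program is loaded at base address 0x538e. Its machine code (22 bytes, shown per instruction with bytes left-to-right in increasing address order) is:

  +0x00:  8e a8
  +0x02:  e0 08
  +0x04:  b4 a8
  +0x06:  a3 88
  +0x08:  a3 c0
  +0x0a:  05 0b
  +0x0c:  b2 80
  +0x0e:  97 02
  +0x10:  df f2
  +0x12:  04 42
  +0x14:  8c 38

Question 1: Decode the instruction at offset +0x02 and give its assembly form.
+0x02: e0 08 ⇒ word 0xe008 (big)
  op=0xe008>>11=0x1c ⇒ jsr (J)
  [10:0] imm=8 = 8

jsr 8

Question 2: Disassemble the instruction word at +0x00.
@+00  big-endian(8e a8) = 0x8ea8
  opcode bits[15:11]=0x11: cp/RR
  rd@[10:7]=0xd ⇒ $13
  rs@[6:3]=0x5 ⇒ $5

cp $5, $13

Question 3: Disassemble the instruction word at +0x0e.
set 2, $14

off 0x0e: read 97 02 as big → 0x9702
  top 5b → 0x12 → set [RI]
  rd@[10:7]=0xe ⇒ $14
  imm@[6:0]=0x2 ⇒ 2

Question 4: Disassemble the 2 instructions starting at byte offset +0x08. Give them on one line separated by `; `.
[08] a3 c0 → 0xa3c0
  opcode bits[15:11]=0x14: store/RR
  rd: (w>>7)&0xf=0x7 → $7
  rs: (w>>3)&0xf=0x8 → $8
[0a] 05 0b → 0x050b
  opcode bits[15:11]=0x0: sbi/RI
  rd: (w>>7)&0xf=0xa → $10
  imm: (w>>0)&0x7f=0xb → 11

store $8, $7; sbi 11, $10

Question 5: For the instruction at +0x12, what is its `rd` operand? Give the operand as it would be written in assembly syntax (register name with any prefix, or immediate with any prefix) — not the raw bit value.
+0x12: 04 42 ⇒ word 0x0442 (big)
  op=0x0442>>11=0x0 ⇒ sbi (RI)
  [10:7] rd=8 = $8
  [6:0] imm=66 = 66

$8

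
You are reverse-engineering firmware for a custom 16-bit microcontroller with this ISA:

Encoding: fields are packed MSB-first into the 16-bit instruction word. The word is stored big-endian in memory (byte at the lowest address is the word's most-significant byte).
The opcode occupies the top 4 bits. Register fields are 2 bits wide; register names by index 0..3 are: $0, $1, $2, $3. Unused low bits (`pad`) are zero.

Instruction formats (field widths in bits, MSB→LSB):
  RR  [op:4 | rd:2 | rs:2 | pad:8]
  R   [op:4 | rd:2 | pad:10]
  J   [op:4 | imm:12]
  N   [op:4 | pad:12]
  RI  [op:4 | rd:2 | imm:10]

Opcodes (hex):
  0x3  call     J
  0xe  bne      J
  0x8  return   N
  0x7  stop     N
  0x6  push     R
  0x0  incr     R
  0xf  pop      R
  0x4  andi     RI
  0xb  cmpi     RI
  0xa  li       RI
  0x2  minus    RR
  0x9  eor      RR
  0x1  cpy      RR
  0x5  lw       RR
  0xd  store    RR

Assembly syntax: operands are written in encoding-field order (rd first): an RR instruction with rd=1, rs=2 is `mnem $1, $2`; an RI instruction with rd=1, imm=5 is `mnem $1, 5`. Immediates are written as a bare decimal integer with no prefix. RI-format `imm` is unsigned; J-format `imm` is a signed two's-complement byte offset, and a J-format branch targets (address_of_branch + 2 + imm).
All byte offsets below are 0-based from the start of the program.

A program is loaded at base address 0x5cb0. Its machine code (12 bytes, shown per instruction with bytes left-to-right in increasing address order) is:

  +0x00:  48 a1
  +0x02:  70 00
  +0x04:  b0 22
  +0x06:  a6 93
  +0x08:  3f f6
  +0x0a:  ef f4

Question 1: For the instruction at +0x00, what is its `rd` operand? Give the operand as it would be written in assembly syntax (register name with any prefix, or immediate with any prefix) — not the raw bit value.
@+00  big-endian(48 a1) = 0x48a1
  top 4b → 0x4 → andi [RI]
  rd@[11:10]=0x2 ⇒ $2
  imm@[9:0]=0xa1 ⇒ 161

$2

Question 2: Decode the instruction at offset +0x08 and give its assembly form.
[08] 3f f6 → 0x3ff6
  top 4b → 0x3 → call [J]
  imm@[11:0]=0xff6 (s12→-10) ⇒ -10

call -10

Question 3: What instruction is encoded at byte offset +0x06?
li $1, 659

@+06  big-endian(a6 93) = 0xa693
  op=0xa693>>12=0xa ⇒ li (RI)
  [11:10] rd=1 = $1
  [9:0] imm=659 = 659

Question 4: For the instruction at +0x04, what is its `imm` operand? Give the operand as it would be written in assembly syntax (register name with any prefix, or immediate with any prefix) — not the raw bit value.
[04] b0 22 → 0xb022
  opcode bits[15:12]=0xb: cmpi/RI
  rd@[11:10]=0x0 ⇒ $0
  imm@[9:0]=0x22 ⇒ 34

34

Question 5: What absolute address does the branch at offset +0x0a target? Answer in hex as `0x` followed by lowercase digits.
@+0a  big-endian(ef f4) = 0xeff4
  opcode bits[15:12]=0xe: bne/J
  imm@[11:0]=0xff4 (s12→-12) ⇒ -12
  target = base 0x5cb0 + off 0x0a + 2 + imm -12 = 0x5cb0

0x5cb0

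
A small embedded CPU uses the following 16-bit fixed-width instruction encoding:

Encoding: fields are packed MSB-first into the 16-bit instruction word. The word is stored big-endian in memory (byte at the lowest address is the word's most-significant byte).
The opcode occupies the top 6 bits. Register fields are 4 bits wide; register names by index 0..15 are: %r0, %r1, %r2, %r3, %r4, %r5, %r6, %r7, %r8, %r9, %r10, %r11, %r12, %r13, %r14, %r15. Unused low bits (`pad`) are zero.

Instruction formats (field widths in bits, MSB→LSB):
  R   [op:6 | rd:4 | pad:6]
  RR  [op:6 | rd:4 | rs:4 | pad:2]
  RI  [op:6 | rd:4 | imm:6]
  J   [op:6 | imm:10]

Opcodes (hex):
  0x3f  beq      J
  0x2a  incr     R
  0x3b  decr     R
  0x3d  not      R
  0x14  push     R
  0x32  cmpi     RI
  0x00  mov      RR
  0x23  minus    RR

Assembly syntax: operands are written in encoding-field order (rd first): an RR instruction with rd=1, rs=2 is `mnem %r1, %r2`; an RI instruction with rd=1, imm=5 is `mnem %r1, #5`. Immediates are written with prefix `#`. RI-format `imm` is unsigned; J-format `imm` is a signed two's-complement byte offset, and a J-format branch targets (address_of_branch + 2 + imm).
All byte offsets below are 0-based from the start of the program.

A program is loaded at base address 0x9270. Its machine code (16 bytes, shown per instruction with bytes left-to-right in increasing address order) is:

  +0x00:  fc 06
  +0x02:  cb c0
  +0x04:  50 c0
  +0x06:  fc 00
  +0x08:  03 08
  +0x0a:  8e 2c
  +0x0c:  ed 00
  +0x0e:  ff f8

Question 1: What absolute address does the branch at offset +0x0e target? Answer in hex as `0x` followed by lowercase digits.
@+0e  big-endian(ff f8) = 0xfff8
  op=0xfff8>>10=0x3f ⇒ beq (J)
  imm@[9:0]=0x3f8 (s10→-8) ⇒ #-8
  target = base 0x9270 + off 0x0e + 2 + imm -8 = 0x9278

0x9278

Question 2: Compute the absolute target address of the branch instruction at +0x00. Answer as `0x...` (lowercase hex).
0x9278

off 0x00: read fc 06 as big → 0xfc06
  opcode bits[15:10]=0x3f: beq/J
  [9:0] imm=6 = #6
  target = base 0x9270 + off 0x00 + 2 + imm 6 = 0x9278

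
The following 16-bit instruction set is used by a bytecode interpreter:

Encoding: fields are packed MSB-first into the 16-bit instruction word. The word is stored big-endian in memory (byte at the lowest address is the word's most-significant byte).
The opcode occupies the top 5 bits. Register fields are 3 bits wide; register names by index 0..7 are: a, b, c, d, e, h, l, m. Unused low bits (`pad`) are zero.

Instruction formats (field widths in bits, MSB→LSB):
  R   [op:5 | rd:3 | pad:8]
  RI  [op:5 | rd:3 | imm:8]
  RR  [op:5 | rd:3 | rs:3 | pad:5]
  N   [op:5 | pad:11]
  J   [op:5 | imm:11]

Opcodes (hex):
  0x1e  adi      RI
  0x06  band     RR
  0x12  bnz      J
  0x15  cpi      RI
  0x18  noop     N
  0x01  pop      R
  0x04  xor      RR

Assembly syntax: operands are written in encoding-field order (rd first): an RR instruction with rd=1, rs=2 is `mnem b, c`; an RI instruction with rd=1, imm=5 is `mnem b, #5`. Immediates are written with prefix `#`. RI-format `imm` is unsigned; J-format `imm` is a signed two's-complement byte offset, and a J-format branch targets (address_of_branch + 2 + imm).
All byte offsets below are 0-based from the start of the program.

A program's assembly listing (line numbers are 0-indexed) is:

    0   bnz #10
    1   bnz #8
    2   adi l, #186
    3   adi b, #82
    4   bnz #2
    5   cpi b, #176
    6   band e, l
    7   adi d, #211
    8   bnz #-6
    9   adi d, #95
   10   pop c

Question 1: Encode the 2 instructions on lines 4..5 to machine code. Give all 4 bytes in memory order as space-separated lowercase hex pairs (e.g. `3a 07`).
90 02 a9 b0

4. bnz fields op=0x12:5|imm=2:11 → word 9002h → 90 02
5. cpi fields op=0x15:5|rd=1:3|imm=176:8 → word a9b0h → a9 b0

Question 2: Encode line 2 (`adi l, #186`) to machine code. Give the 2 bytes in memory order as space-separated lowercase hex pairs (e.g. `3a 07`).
2. adi fields op=0x1e:5|rd=6:3|imm=186:8 → word f6bah → f6 ba

f6 ba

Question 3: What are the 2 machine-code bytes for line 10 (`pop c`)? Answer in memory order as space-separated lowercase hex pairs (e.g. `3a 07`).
10. pop fields op=0x1:5|rd=2:3|pad=0:8 → word 0a00h → 0a 00

0a 00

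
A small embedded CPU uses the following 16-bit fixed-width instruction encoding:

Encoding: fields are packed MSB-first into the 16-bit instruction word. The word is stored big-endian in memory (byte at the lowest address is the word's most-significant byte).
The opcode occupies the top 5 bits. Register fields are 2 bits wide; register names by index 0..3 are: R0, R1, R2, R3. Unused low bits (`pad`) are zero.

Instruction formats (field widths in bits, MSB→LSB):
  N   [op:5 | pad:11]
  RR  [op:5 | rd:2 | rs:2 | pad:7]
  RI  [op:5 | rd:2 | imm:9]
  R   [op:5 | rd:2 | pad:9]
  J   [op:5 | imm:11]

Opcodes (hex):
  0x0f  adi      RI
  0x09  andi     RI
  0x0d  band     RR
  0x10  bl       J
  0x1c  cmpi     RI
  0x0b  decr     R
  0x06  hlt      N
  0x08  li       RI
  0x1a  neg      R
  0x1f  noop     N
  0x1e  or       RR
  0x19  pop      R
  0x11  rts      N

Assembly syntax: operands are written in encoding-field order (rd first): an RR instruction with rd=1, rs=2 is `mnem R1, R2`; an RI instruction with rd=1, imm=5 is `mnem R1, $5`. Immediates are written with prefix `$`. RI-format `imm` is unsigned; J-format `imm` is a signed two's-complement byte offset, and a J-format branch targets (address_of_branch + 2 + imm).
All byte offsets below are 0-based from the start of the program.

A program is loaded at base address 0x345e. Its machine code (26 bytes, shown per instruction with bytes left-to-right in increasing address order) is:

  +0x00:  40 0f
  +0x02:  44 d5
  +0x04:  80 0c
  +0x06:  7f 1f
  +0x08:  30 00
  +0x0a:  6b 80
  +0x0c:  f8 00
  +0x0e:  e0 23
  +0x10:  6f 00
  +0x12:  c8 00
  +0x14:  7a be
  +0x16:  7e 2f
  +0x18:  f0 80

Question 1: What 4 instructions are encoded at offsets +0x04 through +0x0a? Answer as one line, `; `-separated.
bl $12; adi R3, $287; hlt; band R1, R3

off 0x04: read 80 0c as big → 0x800c
  opcode bits[15:11]=0x10: bl/J
  imm@[10:0]=0xc ⇒ $12
off 0x06: read 7f 1f as big → 0x7f1f
  opcode bits[15:11]=0xf: adi/RI
  rd@[10:9]=0x3 ⇒ R3
  imm@[8:0]=0x11f ⇒ $287
off 0x08: read 30 00 as big → 0x3000
  opcode bits[15:11]=0x6: hlt/N
off 0x0a: read 6b 80 as big → 0x6b80
  opcode bits[15:11]=0xd: band/RR
  rd@[10:9]=0x1 ⇒ R1
  rs@[8:7]=0x3 ⇒ R3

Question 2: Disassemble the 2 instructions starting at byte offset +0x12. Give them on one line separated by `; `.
pop R0; adi R1, $190

@+12  big-endian(c8 00) = 0xc800
  op=0xc800>>11=0x19 ⇒ pop (R)
  rd: (w>>9)&0x3=0x0 → R0
@+14  big-endian(7a be) = 0x7abe
  op=0x7abe>>11=0xf ⇒ adi (RI)
  rd: (w>>9)&0x3=0x1 → R1
  imm: (w>>0)&0x1ff=0xbe → $190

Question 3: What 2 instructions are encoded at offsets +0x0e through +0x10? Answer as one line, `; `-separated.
[0e] e0 23 → 0xe023
  opcode bits[15:11]=0x1c: cmpi/RI
  [10:9] rd=0 = R0
  [8:0] imm=35 = $35
[10] 6f 00 → 0x6f00
  opcode bits[15:11]=0xd: band/RR
  [10:9] rd=3 = R3
  [8:7] rs=2 = R2

cmpi R0, $35; band R3, R2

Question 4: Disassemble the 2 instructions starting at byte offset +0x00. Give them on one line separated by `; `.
@+00  big-endian(40 0f) = 0x400f
  top 5b → 0x8 → li [RI]
  rd@[10:9]=0x0 ⇒ R0
  imm@[8:0]=0xf ⇒ $15
@+02  big-endian(44 d5) = 0x44d5
  top 5b → 0x8 → li [RI]
  rd@[10:9]=0x2 ⇒ R2
  imm@[8:0]=0xd5 ⇒ $213

li R0, $15; li R2, $213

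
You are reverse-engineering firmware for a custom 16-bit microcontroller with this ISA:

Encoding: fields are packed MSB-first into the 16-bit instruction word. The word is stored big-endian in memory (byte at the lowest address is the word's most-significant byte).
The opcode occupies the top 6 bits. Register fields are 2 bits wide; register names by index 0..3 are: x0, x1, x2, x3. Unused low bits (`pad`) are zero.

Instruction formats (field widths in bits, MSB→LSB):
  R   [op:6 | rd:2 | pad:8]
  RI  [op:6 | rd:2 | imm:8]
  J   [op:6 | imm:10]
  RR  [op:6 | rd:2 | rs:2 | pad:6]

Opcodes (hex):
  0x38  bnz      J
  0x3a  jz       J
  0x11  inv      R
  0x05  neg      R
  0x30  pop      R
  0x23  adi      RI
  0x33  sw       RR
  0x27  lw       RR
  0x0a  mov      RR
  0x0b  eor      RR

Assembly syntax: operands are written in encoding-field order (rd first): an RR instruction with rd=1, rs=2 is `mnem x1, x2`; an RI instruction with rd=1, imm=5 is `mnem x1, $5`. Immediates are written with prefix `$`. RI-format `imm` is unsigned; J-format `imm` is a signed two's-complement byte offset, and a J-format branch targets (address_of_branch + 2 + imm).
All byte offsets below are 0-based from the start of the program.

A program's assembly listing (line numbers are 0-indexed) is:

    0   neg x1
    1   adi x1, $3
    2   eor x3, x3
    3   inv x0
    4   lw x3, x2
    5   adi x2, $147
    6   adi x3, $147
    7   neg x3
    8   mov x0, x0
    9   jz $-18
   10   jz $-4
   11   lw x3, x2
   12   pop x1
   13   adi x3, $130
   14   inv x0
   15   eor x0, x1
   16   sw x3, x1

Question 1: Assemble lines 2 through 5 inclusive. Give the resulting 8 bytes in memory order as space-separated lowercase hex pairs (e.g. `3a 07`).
2f c0 44 00 9f 80 8e 93

L2: eor op=0xb:6|rd=3:2|rs=3:2|pad=0:6 ⇒ 0x2fc0 ⇒ big 2f c0
L3: inv op=0x11:6|rd=0:2|pad=0:8 ⇒ 0x4400 ⇒ big 44 00
L4: lw op=0x27:6|rd=3:2|rs=2:2|pad=0:6 ⇒ 0x9f80 ⇒ big 9f 80
L5: adi op=0x23:6|rd=2:2|imm=147:8 ⇒ 0x8e93 ⇒ big 8e 93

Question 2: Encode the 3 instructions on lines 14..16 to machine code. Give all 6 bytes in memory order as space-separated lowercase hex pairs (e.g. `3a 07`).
44 00 2c 40 cf 40

line 14 (inv): pack op=0x11:6|rd=0:2|pad=0:8 = 0x4400; big→ 44 00
line 15 (eor): pack op=0xb:6|rd=0:2|rs=1:2|pad=0:6 = 0x2c40; big→ 2c 40
line 16 (sw): pack op=0x33:6|rd=3:2|rs=1:2|pad=0:6 = 0xcf40; big→ cf 40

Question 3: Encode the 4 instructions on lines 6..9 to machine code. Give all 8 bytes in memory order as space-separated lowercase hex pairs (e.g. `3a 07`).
6. adi fields op=0x23:6|rd=3:2|imm=147:8 → word 8f93h → 8f 93
7. neg fields op=0x5:6|rd=3:2|pad=0:8 → word 1700h → 17 00
8. mov fields op=0xa:6|rd=0:2|rs=0:2|pad=0:6 → word 2800h → 28 00
9. jz fields op=0x3a:6|imm=-18:10 → word ebeeh → eb ee

8f 93 17 00 28 00 eb ee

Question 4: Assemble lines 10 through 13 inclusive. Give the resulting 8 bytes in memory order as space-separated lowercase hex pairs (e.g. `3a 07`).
line 10 (jz): pack op=0x3a:6|imm=-4:10 = 0xebfc; big→ eb fc
line 11 (lw): pack op=0x27:6|rd=3:2|rs=2:2|pad=0:6 = 0x9f80; big→ 9f 80
line 12 (pop): pack op=0x30:6|rd=1:2|pad=0:8 = 0xc100; big→ c1 00
line 13 (adi): pack op=0x23:6|rd=3:2|imm=130:8 = 0x8f82; big→ 8f 82

eb fc 9f 80 c1 00 8f 82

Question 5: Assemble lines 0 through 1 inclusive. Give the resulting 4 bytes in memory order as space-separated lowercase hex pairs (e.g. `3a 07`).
0. neg fields op=0x5:6|rd=1:2|pad=0:8 → word 1500h → 15 00
1. adi fields op=0x23:6|rd=1:2|imm=3:8 → word 8d03h → 8d 03

15 00 8d 03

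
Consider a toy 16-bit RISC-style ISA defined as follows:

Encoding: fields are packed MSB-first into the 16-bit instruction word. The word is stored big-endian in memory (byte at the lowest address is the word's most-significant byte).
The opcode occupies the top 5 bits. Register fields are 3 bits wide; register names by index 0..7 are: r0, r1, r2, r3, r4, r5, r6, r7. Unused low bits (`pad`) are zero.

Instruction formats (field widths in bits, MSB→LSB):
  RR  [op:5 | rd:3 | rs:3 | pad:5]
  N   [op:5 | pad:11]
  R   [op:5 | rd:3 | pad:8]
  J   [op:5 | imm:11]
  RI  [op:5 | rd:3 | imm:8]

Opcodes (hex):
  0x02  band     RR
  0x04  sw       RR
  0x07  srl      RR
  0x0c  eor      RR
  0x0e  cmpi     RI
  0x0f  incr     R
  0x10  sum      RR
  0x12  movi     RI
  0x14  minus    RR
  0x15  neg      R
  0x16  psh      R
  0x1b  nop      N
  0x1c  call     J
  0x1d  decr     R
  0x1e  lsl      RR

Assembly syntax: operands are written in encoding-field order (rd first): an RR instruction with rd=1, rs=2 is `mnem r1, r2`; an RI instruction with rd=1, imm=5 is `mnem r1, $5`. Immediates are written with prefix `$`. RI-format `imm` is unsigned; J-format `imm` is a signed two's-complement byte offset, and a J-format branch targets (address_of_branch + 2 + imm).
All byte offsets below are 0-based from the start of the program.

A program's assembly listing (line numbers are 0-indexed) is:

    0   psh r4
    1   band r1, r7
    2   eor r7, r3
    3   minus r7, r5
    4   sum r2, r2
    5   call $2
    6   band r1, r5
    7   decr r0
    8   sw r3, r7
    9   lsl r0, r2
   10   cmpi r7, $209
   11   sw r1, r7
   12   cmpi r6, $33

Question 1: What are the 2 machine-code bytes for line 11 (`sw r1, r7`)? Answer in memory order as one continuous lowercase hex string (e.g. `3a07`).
11. sw fields op=0x4:5|rd=1:3|rs=7:3|pad=0:5 → word 21e0h → 21 e0

21e0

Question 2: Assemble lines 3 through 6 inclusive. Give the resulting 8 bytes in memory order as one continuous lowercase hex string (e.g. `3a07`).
L3: minus op=0x14:5|rd=7:3|rs=5:3|pad=0:5 ⇒ 0xa7a0 ⇒ big a7 a0
L4: sum op=0x10:5|rd=2:3|rs=2:3|pad=0:5 ⇒ 0x8240 ⇒ big 82 40
L5: call op=0x1c:5|imm=2:11 ⇒ 0xe002 ⇒ big e0 02
L6: band op=0x2:5|rd=1:3|rs=5:3|pad=0:5 ⇒ 0x11a0 ⇒ big 11 a0

a7a08240e00211a0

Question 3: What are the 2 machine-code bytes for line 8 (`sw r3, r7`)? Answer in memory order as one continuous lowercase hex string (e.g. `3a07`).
23e0

line 8 (sw): pack op=0x4:5|rd=3:3|rs=7:3|pad=0:5 = 0x23e0; big→ 23 e0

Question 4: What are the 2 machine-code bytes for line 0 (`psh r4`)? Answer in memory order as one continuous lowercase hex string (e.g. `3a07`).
b400

0. psh fields op=0x16:5|rd=4:3|pad=0:8 → word b400h → b4 00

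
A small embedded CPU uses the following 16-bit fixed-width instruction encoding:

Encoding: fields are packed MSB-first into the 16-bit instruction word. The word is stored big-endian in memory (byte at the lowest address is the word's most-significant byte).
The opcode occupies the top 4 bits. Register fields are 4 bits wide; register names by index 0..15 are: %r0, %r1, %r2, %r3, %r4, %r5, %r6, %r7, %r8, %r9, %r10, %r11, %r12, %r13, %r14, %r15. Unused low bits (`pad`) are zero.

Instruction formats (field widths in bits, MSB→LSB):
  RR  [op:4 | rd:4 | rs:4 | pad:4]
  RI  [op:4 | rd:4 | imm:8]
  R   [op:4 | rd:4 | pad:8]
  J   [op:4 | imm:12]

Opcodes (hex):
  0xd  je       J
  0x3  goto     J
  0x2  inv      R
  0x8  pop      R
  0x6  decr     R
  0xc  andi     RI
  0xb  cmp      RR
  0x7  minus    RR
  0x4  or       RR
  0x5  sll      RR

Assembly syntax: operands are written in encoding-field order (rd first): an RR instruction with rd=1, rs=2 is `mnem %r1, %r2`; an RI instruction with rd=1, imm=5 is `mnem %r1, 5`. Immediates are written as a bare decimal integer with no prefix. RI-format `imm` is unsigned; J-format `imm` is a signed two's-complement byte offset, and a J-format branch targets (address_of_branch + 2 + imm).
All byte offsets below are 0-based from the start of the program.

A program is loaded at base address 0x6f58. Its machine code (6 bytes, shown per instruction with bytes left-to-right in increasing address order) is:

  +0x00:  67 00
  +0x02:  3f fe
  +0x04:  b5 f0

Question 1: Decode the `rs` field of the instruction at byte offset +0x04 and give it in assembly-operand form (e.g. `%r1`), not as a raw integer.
@+04  big-endian(b5 f0) = 0xb5f0
  top 4b → 0xb → cmp [RR]
  [11:8] rd=5 = %r5
  [7:4] rs=15 = %r15

%r15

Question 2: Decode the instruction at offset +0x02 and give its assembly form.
[02] 3f fe → 0x3ffe
  top 4b → 0x3 → goto [J]
  imm@[11:0]=0xffe (s12→-2) ⇒ -2

goto -2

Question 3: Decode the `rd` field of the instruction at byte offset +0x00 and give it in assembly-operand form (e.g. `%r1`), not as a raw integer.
%r7

@+00  big-endian(67 00) = 0x6700
  opcode bits[15:12]=0x6: decr/R
  rd: (w>>8)&0xf=0x7 → %r7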